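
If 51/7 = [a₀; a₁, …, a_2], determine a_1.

⌊51/7⌋ = 7, remainder 2
⌊7/2⌋ = 3, remainder 1

3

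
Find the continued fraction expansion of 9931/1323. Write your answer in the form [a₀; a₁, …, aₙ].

[7; 1, 1, 38, 2, 2, 3]

9931 ÷ 1323 → quotient 7, remainder 670
1323 ÷ 670 → quotient 1, remainder 653
670 ÷ 653 → quotient 1, remainder 17
653 ÷ 17 → quotient 38, remainder 7
17 ÷ 7 → quotient 2, remainder 3
7 ÷ 3 → quotient 2, remainder 1
3 ÷ 1 → quotient 3, remainder 0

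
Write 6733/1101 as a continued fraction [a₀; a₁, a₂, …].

6733 = 6·1101 + 127, so a_0 = 6
1101 = 8·127 + 85, so a_1 = 8
127 = 1·85 + 42, so a_2 = 1
85 = 2·42 + 1, so a_3 = 2
42 = 42·1 + 0, so a_4 = 42

[6; 8, 1, 2, 42]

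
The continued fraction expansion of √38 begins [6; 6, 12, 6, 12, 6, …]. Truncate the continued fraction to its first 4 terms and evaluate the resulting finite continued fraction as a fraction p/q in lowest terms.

2737/444

Collapse the nested fraction from the inside out:
Start with 6.
12 + 1/(6/1) = 12 + 1/6 = 73/6
6 + 1/(73/6) = 6 + 6/73 = 444/73
6 + 1/(444/73) = 6 + 73/444 = 2737/444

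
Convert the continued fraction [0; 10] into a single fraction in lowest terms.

Compute successive convergents:
a_0 = 0: 0/1
a_1 = 10: 1/10

1/10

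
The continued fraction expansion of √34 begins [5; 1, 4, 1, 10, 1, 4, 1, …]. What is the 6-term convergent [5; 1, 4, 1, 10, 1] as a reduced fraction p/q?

414/71

Start with 1.
10 + 1/(1/1) = 10 + 1/1 = 11/1
1 + 1/(11/1) = 1 + 1/11 = 12/11
4 + 1/(12/11) = 4 + 11/12 = 59/12
1 + 1/(59/12) = 1 + 12/59 = 71/59
5 + 1/(71/59) = 5 + 59/71 = 414/71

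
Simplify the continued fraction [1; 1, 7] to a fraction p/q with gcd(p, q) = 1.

15/8

a_0 = 1: 1/1
a_1 = 1: 2/1
a_2 = 7: 15/8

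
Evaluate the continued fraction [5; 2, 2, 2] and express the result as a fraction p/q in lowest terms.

Build up convergents one term at a time:
a_0 = 5: 5/1
a_1 = 2: 11/2
a_2 = 2: 27/5
a_3 = 2: 65/12

65/12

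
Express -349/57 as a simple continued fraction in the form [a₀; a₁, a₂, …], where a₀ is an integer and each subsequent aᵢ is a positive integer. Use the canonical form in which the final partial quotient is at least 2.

⌊-349/57⌋ = -7, remainder 50
⌊57/50⌋ = 1, remainder 7
⌊50/7⌋ = 7, remainder 1
⌊7/1⌋ = 7, remainder 0

[-7; 1, 7, 7]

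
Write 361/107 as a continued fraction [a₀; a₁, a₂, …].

Apply division with remainder until the remainder is 0:
361 = 3·107 + 40, so a_0 = 3
107 = 2·40 + 27, so a_1 = 2
40 = 1·27 + 13, so a_2 = 1
27 = 2·13 + 1, so a_3 = 2
13 = 13·1 + 0, so a_4 = 13

[3; 2, 1, 2, 13]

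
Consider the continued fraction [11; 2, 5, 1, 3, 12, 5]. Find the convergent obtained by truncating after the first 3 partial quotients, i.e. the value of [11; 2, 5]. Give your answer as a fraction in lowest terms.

126/11

Work from the innermost term outward:
Start with 5.
2 + 1/(5/1) = 2 + 1/5 = 11/5
11 + 1/(11/5) = 11 + 5/11 = 126/11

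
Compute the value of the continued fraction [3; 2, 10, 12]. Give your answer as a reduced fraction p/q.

Starting at the tail and folding back:
Start with 12.
10 + 1/(12/1) = 10 + 1/12 = 121/12
2 + 1/(121/12) = 2 + 12/121 = 254/121
3 + 1/(254/121) = 3 + 121/254 = 883/254

883/254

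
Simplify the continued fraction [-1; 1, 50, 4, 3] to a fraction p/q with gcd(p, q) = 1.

-13/666

a_0 = -1: -1/1
a_1 = 1: 0/1
a_2 = 50: -1/51
a_3 = 4: -4/205
a_4 = 3: -13/666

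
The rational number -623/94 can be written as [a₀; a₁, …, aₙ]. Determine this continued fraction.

[-7; 2, 1, 2, 5, 2]

-623 = -7·94 + 35, so a_0 = -7
94 = 2·35 + 24, so a_1 = 2
35 = 1·24 + 11, so a_2 = 1
24 = 2·11 + 2, so a_3 = 2
11 = 5·2 + 1, so a_4 = 5
2 = 2·1 + 0, so a_5 = 2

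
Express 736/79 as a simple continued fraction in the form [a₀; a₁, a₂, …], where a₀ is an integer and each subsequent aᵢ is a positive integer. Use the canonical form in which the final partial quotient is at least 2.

⌊736/79⌋ = 9, remainder 25
⌊79/25⌋ = 3, remainder 4
⌊25/4⌋ = 6, remainder 1
⌊4/1⌋ = 4, remainder 0

[9; 3, 6, 4]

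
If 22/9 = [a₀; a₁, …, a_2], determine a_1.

2

Apply division with remainder until the remainder is 0:
22 ÷ 9 → quotient 2, remainder 4
9 ÷ 4 → quotient 2, remainder 1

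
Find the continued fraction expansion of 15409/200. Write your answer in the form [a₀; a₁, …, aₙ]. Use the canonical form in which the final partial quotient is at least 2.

[77; 22, 4, 2]

15409 ÷ 200 → quotient 77, remainder 9
200 ÷ 9 → quotient 22, remainder 2
9 ÷ 2 → quotient 4, remainder 1
2 ÷ 1 → quotient 2, remainder 0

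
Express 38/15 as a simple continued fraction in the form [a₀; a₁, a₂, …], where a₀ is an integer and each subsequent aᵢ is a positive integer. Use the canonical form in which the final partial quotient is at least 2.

[2; 1, 1, 7]

Apply division with remainder until the remainder is 0:
38 = 2·15 + 8, so a_0 = 2
15 = 1·8 + 7, so a_1 = 1
8 = 1·7 + 1, so a_2 = 1
7 = 7·1 + 0, so a_3 = 7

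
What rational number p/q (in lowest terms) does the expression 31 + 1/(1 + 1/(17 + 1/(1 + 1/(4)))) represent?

3003/94

a_0 = 31: 31/1
a_1 = 1: 32/1
a_2 = 17: 575/18
a_3 = 1: 607/19
a_4 = 4: 3003/94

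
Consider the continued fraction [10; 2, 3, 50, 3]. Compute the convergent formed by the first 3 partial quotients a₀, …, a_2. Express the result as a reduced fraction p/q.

a_0 = 10: 10/1
a_1 = 2: 21/2
a_2 = 3: 73/7

73/7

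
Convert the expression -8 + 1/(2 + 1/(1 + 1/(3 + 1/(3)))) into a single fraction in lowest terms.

Collapse the nested fraction from the inside out:
Start with 3.
3 + 1/(3/1) = 3 + 1/3 = 10/3
1 + 1/(10/3) = 1 + 3/10 = 13/10
2 + 1/(13/10) = 2 + 10/13 = 36/13
-8 + 1/(36/13) = -8 + 13/36 = -275/36

-275/36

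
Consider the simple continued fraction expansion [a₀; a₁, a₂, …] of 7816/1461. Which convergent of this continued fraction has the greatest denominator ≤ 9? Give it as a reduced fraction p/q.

16/3

a_0 = 5: 5/1  (≤ bound)
a_1 = 2: 11/2  (≤ bound)
a_2 = 1: 16/3  (≤ bound)
a_3 = 6: 107/20  (> 9, stop)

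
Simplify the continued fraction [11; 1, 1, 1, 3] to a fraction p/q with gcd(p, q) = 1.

Start with 3.
1 + 1/(3/1) = 1 + 1/3 = 4/3
1 + 1/(4/3) = 1 + 3/4 = 7/4
1 + 1/(7/4) = 1 + 4/7 = 11/7
11 + 1/(11/7) = 11 + 7/11 = 128/11

128/11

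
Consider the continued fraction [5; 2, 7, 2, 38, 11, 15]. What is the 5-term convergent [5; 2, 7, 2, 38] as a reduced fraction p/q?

6732/1231

Start with 38.
2 + 1/(38/1) = 2 + 1/38 = 77/38
7 + 1/(77/38) = 7 + 38/77 = 577/77
2 + 1/(577/77) = 2 + 77/577 = 1231/577
5 + 1/(1231/577) = 5 + 577/1231 = 6732/1231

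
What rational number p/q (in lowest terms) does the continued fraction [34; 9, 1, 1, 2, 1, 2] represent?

a_0 = 34: 34/1
a_1 = 9: 307/9
a_2 = 1: 341/10
a_3 = 1: 648/19
a_4 = 2: 1637/48
a_5 = 1: 2285/67
a_6 = 2: 6207/182

6207/182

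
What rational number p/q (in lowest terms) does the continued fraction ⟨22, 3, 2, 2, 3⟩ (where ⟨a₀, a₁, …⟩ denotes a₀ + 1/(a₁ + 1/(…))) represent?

1293/58

Start with 3.
2 + 1/(3/1) = 2 + 1/3 = 7/3
2 + 1/(7/3) = 2 + 3/7 = 17/7
3 + 1/(17/7) = 3 + 7/17 = 58/17
22 + 1/(58/17) = 22 + 17/58 = 1293/58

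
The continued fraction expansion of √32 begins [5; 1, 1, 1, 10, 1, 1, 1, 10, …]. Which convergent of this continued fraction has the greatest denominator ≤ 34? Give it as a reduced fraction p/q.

List convergents until the denominator exceeds the bound:
a_0 = 5: 5/1  (≤ bound)
a_1 = 1: 6/1  (≤ bound)
a_2 = 1: 11/2  (≤ bound)
a_3 = 1: 17/3  (≤ bound)
a_4 = 10: 181/32  (≤ bound)
a_5 = 1: 198/35  (> 34, stop)

181/32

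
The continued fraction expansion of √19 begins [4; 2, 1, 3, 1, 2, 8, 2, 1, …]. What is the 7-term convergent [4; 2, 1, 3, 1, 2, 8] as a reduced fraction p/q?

1421/326

Build up convergents one term at a time:
a_0 = 4: 4/1
a_1 = 2: 9/2
a_2 = 1: 13/3
a_3 = 3: 48/11
a_4 = 1: 61/14
a_5 = 2: 170/39
a_6 = 8: 1421/326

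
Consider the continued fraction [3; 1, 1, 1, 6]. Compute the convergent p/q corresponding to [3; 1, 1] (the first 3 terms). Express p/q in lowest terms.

7/2

Compute successive convergents:
a_0 = 3: 3/1
a_1 = 1: 4/1
a_2 = 1: 7/2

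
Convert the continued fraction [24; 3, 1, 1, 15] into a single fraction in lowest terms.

2647/109

Start with 15.
1 + 1/(15/1) = 1 + 1/15 = 16/15
1 + 1/(16/15) = 1 + 15/16 = 31/16
3 + 1/(31/16) = 3 + 16/31 = 109/31
24 + 1/(109/31) = 24 + 31/109 = 2647/109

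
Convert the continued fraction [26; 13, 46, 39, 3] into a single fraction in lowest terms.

1844177/70721

a_0 = 26: 26/1
a_1 = 13: 339/13
a_2 = 46: 15620/599
a_3 = 39: 609519/23374
a_4 = 3: 1844177/70721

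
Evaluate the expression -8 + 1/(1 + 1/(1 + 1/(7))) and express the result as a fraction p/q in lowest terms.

Compute successive convergents:
a_0 = -8: -8/1
a_1 = 1: -7/1
a_2 = 1: -15/2
a_3 = 7: -112/15

-112/15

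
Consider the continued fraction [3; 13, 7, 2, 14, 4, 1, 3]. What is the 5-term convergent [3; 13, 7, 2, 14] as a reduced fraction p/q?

8767/2850

Work from the innermost term outward:
Start with 14.
2 + 1/(14/1) = 2 + 1/14 = 29/14
7 + 1/(29/14) = 7 + 14/29 = 217/29
13 + 1/(217/29) = 13 + 29/217 = 2850/217
3 + 1/(2850/217) = 3 + 217/2850 = 8767/2850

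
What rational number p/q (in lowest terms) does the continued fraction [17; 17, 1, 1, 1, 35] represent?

32237/1890

a_0 = 17: 17/1
a_1 = 17: 290/17
a_2 = 1: 307/18
a_3 = 1: 597/35
a_4 = 1: 904/53
a_5 = 35: 32237/1890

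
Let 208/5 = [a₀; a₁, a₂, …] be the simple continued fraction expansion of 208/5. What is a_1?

208 ÷ 5 → quotient 41, remainder 3
5 ÷ 3 → quotient 1, remainder 2

1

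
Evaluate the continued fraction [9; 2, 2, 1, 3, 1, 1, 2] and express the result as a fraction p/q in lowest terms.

1423/151

Start with 2.
1 + 1/(2/1) = 1 + 1/2 = 3/2
1 + 1/(3/2) = 1 + 2/3 = 5/3
3 + 1/(5/3) = 3 + 3/5 = 18/5
1 + 1/(18/5) = 1 + 5/18 = 23/18
2 + 1/(23/18) = 2 + 18/23 = 64/23
2 + 1/(64/23) = 2 + 23/64 = 151/64
9 + 1/(151/64) = 9 + 64/151 = 1423/151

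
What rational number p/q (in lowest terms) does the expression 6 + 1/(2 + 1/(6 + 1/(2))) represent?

Start with 2.
6 + 1/(2/1) = 6 + 1/2 = 13/2
2 + 1/(13/2) = 2 + 2/13 = 28/13
6 + 1/(28/13) = 6 + 13/28 = 181/28

181/28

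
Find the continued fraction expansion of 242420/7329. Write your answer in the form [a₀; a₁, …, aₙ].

[33; 13, 56, 3, 3]

Apply division with remainder until the remainder is 0:
242420 ÷ 7329 → quotient 33, remainder 563
7329 ÷ 563 → quotient 13, remainder 10
563 ÷ 10 → quotient 56, remainder 3
10 ÷ 3 → quotient 3, remainder 1
3 ÷ 1 → quotient 3, remainder 0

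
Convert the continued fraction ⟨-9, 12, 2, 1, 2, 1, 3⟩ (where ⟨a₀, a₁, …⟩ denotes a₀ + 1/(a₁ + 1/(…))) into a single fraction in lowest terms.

-4522/507

Start with 3.
1 + 1/(3/1) = 1 + 1/3 = 4/3
2 + 1/(4/3) = 2 + 3/4 = 11/4
1 + 1/(11/4) = 1 + 4/11 = 15/11
2 + 1/(15/11) = 2 + 11/15 = 41/15
12 + 1/(41/15) = 12 + 15/41 = 507/41
-9 + 1/(507/41) = -9 + 41/507 = -4522/507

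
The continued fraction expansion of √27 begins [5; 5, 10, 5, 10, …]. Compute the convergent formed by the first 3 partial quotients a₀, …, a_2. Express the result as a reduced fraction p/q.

Build up convergents one term at a time:
a_0 = 5: 5/1
a_1 = 5: 26/5
a_2 = 10: 265/51

265/51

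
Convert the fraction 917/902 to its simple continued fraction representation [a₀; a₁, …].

917 = 1·902 + 15, so a_0 = 1
902 = 60·15 + 2, so a_1 = 60
15 = 7·2 + 1, so a_2 = 7
2 = 2·1 + 0, so a_3 = 2

[1; 60, 7, 2]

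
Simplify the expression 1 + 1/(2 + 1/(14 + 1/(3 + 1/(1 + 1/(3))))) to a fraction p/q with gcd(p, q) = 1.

657/443

Use the convergent recurrence hₖ = aₖ·hₖ₋₁ + hₖ₋₂ (and likewise for the denominators kₖ):
a_0 = 1: 1/1
a_1 = 2: 3/2
a_2 = 14: 43/29
a_3 = 3: 132/89
a_4 = 1: 175/118
a_5 = 3: 657/443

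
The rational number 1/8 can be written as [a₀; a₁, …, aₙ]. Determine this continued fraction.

Run the Euclidean algorithm, recording each quotient:
1 = 0·8 + 1, so a_0 = 0
8 = 8·1 + 0, so a_1 = 8

[0; 8]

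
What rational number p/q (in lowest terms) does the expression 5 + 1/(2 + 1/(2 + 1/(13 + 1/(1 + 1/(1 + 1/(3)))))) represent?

2642/489

Build up convergents one term at a time:
a_0 = 5: 5/1
a_1 = 2: 11/2
a_2 = 2: 27/5
a_3 = 13: 362/67
a_4 = 1: 389/72
a_5 = 1: 751/139
a_6 = 3: 2642/489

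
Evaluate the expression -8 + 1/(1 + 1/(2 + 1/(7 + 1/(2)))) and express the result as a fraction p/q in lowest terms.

Compute successive convergents:
a_0 = -8: -8/1
a_1 = 1: -7/1
a_2 = 2: -22/3
a_3 = 7: -161/22
a_4 = 2: -344/47

-344/47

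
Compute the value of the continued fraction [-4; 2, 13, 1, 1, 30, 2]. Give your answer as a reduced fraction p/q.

-12221/3474

Start with 2.
30 + 1/(2/1) = 30 + 1/2 = 61/2
1 + 1/(61/2) = 1 + 2/61 = 63/61
1 + 1/(63/61) = 1 + 61/63 = 124/63
13 + 1/(124/63) = 13 + 63/124 = 1675/124
2 + 1/(1675/124) = 2 + 124/1675 = 3474/1675
-4 + 1/(3474/1675) = -4 + 1675/3474 = -12221/3474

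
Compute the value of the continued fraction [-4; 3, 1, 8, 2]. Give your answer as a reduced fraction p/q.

a_0 = -4: -4/1
a_1 = 3: -11/3
a_2 = 1: -15/4
a_3 = 8: -131/35
a_4 = 2: -277/74

-277/74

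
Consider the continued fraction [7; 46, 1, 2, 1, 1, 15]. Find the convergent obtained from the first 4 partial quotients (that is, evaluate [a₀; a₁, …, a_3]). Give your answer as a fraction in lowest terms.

983/140

Start with 2.
1 + 1/(2/1) = 1 + 1/2 = 3/2
46 + 1/(3/2) = 46 + 2/3 = 140/3
7 + 1/(140/3) = 7 + 3/140 = 983/140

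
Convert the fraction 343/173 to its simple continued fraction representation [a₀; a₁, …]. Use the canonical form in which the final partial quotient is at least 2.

343 = 1·173 + 170, so a_0 = 1
173 = 1·170 + 3, so a_1 = 1
170 = 56·3 + 2, so a_2 = 56
3 = 1·2 + 1, so a_3 = 1
2 = 2·1 + 0, so a_4 = 2

[1; 1, 56, 1, 2]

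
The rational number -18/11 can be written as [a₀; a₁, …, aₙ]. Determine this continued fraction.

[-2; 2, 1, 3]

-18 ÷ 11 → quotient -2, remainder 4
11 ÷ 4 → quotient 2, remainder 3
4 ÷ 3 → quotient 1, remainder 1
3 ÷ 1 → quotient 3, remainder 0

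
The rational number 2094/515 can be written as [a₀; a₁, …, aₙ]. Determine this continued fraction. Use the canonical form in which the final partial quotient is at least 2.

⌊2094/515⌋ = 4, remainder 34
⌊515/34⌋ = 15, remainder 5
⌊34/5⌋ = 6, remainder 4
⌊5/4⌋ = 1, remainder 1
⌊4/1⌋ = 4, remainder 0

[4; 15, 6, 1, 4]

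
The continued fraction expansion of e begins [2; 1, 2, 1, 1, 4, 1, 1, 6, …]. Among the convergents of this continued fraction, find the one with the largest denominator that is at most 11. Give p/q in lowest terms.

a_0 = 2: 2/1  (≤ bound)
a_1 = 1: 3/1  (≤ bound)
a_2 = 2: 8/3  (≤ bound)
a_3 = 1: 11/4  (≤ bound)
a_4 = 1: 19/7  (≤ bound)
a_5 = 4: 87/32  (> 11, stop)

19/7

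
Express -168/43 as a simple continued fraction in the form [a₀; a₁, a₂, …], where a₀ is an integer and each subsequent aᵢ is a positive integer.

-168 ÷ 43 → quotient -4, remainder 4
43 ÷ 4 → quotient 10, remainder 3
4 ÷ 3 → quotient 1, remainder 1
3 ÷ 1 → quotient 3, remainder 0

[-4; 10, 1, 3]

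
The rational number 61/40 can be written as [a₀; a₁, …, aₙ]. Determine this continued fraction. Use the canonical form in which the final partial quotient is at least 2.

61 = 1·40 + 21, so a_0 = 1
40 = 1·21 + 19, so a_1 = 1
21 = 1·19 + 2, so a_2 = 1
19 = 9·2 + 1, so a_3 = 9
2 = 2·1 + 0, so a_4 = 2

[1; 1, 1, 9, 2]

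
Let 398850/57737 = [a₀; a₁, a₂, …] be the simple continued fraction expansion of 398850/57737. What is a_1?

Apply division with remainder until the remainder is 0:
⌊398850/57737⌋ = 6, remainder 52428
⌊57737/52428⌋ = 1, remainder 5309

1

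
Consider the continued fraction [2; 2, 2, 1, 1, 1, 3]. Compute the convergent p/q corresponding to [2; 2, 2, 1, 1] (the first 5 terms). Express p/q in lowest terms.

29/12

Start with 1.
1 + 1/(1/1) = 1 + 1/1 = 2/1
2 + 1/(2/1) = 2 + 1/2 = 5/2
2 + 1/(5/2) = 2 + 2/5 = 12/5
2 + 1/(12/5) = 2 + 5/12 = 29/12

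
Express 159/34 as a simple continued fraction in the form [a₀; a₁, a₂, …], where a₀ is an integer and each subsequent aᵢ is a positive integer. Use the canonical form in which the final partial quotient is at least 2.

Apply division with remainder until the remainder is 0:
159 ÷ 34 → quotient 4, remainder 23
34 ÷ 23 → quotient 1, remainder 11
23 ÷ 11 → quotient 2, remainder 1
11 ÷ 1 → quotient 11, remainder 0

[4; 1, 2, 11]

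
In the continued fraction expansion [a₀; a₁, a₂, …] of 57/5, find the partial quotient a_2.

2

Repeatedly divide and take the remainder:
57 ÷ 5 → quotient 11, remainder 2
5 ÷ 2 → quotient 2, remainder 1
2 ÷ 1 → quotient 2, remainder 0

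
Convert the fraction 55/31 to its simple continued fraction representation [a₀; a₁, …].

55 = 1·31 + 24, so a_0 = 1
31 = 1·24 + 7, so a_1 = 1
24 = 3·7 + 3, so a_2 = 3
7 = 2·3 + 1, so a_3 = 2
3 = 3·1 + 0, so a_4 = 3

[1; 1, 3, 2, 3]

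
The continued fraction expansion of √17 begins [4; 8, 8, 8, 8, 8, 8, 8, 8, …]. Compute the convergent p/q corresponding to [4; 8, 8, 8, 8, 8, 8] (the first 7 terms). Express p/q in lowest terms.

Start with 8.
8 + 1/(8/1) = 8 + 1/8 = 65/8
8 + 1/(65/8) = 8 + 8/65 = 528/65
8 + 1/(528/65) = 8 + 65/528 = 4289/528
8 + 1/(4289/528) = 8 + 528/4289 = 34840/4289
8 + 1/(34840/4289) = 8 + 4289/34840 = 283009/34840
4 + 1/(283009/34840) = 4 + 34840/283009 = 1166876/283009

1166876/283009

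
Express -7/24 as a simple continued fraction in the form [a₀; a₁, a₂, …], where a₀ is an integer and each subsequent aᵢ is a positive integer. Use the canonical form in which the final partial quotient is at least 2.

[-1; 1, 2, 2, 3]

-7 = -1·24 + 17, so a_0 = -1
24 = 1·17 + 7, so a_1 = 1
17 = 2·7 + 3, so a_2 = 2
7 = 2·3 + 1, so a_3 = 2
3 = 3·1 + 0, so a_4 = 3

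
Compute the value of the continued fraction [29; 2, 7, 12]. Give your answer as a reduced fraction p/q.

Start with 12.
7 + 1/(12/1) = 7 + 1/12 = 85/12
2 + 1/(85/12) = 2 + 12/85 = 182/85
29 + 1/(182/85) = 29 + 85/182 = 5363/182

5363/182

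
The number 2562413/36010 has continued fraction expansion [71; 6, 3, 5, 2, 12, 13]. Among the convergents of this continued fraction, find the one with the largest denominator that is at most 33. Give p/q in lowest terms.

1352/19

a_0 = 71: 71/1  (≤ bound)
a_1 = 6: 427/6  (≤ bound)
a_2 = 3: 1352/19  (≤ bound)
a_3 = 5: 7187/101  (> 33, stop)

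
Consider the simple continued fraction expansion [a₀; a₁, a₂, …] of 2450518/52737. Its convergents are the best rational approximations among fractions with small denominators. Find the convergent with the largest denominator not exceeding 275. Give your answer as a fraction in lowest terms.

697/15

a_0 = 46: 46/1  (≤ bound)
a_1 = 2: 93/2  (≤ bound)
a_2 = 7: 697/15  (≤ bound)
a_3 = 43: 30064/647  (> 275, stop)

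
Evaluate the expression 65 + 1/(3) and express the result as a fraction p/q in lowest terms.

196/3

a_0 = 65: 65/1
a_1 = 3: 196/3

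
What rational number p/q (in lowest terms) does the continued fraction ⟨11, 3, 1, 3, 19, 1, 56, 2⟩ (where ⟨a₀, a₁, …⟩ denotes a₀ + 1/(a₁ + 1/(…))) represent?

Start with 2.
56 + 1/(2/1) = 56 + 1/2 = 113/2
1 + 1/(113/2) = 1 + 2/113 = 115/113
19 + 1/(115/113) = 19 + 113/115 = 2298/115
3 + 1/(2298/115) = 3 + 115/2298 = 7009/2298
1 + 1/(7009/2298) = 1 + 2298/7009 = 9307/7009
3 + 1/(9307/7009) = 3 + 7009/9307 = 34930/9307
11 + 1/(34930/9307) = 11 + 9307/34930 = 393537/34930

393537/34930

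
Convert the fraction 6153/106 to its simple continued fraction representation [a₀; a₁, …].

[58; 21, 5]

6153 ÷ 106 → quotient 58, remainder 5
106 ÷ 5 → quotient 21, remainder 1
5 ÷ 1 → quotient 5, remainder 0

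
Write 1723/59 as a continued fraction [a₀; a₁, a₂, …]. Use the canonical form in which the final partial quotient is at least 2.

[29; 4, 1, 11]

⌊1723/59⌋ = 29, remainder 12
⌊59/12⌋ = 4, remainder 11
⌊12/11⌋ = 1, remainder 1
⌊11/1⌋ = 11, remainder 0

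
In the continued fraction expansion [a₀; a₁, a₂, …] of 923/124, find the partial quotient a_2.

3

⌊923/124⌋ = 7, remainder 55
⌊124/55⌋ = 2, remainder 14
⌊55/14⌋ = 3, remainder 13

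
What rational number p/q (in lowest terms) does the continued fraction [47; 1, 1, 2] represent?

238/5

Collapse the nested fraction from the inside out:
Start with 2.
1 + 1/(2/1) = 1 + 1/2 = 3/2
1 + 1/(3/2) = 1 + 2/3 = 5/3
47 + 1/(5/3) = 47 + 3/5 = 238/5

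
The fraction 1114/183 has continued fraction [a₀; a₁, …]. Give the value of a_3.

1114 = 6·183 + 16, so a_0 = 6
183 = 11·16 + 7, so a_1 = 11
16 = 2·7 + 2, so a_2 = 2
7 = 3·2 + 1, so a_3 = 3

3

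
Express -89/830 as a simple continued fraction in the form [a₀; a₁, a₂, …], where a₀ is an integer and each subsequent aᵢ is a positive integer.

[-1; 1, 8, 3, 14, 2]

-89 = -1·830 + 741, so a_0 = -1
830 = 1·741 + 89, so a_1 = 1
741 = 8·89 + 29, so a_2 = 8
89 = 3·29 + 2, so a_3 = 3
29 = 14·2 + 1, so a_4 = 14
2 = 2·1 + 0, so a_5 = 2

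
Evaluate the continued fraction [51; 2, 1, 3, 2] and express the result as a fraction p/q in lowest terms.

Use the convergent recurrence hₖ = aₖ·hₖ₋₁ + hₖ₋₂ (and likewise for the denominators kₖ):
a_0 = 51: 51/1
a_1 = 2: 103/2
a_2 = 1: 154/3
a_3 = 3: 565/11
a_4 = 2: 1284/25

1284/25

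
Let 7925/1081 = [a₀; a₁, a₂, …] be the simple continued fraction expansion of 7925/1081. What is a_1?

3

Run the Euclidean algorithm, recording each quotient:
⌊7925/1081⌋ = 7, remainder 358
⌊1081/358⌋ = 3, remainder 7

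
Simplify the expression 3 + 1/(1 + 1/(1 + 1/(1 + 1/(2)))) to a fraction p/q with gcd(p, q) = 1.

Work from the innermost term outward:
Start with 2.
1 + 1/(2/1) = 1 + 1/2 = 3/2
1 + 1/(3/2) = 1 + 2/3 = 5/3
1 + 1/(5/3) = 1 + 3/5 = 8/5
3 + 1/(8/5) = 3 + 5/8 = 29/8

29/8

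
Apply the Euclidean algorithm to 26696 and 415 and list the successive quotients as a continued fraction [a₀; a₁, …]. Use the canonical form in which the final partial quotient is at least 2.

[64; 3, 19, 2, 3]

26696 ÷ 415 → quotient 64, remainder 136
415 ÷ 136 → quotient 3, remainder 7
136 ÷ 7 → quotient 19, remainder 3
7 ÷ 3 → quotient 2, remainder 1
3 ÷ 1 → quotient 3, remainder 0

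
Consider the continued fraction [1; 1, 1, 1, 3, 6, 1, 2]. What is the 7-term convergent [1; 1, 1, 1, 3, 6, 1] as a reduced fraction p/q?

Start with 1.
6 + 1/(1/1) = 6 + 1/1 = 7/1
3 + 1/(7/1) = 3 + 1/7 = 22/7
1 + 1/(22/7) = 1 + 7/22 = 29/22
1 + 1/(29/22) = 1 + 22/29 = 51/29
1 + 1/(51/29) = 1 + 29/51 = 80/51
1 + 1/(80/51) = 1 + 51/80 = 131/80

131/80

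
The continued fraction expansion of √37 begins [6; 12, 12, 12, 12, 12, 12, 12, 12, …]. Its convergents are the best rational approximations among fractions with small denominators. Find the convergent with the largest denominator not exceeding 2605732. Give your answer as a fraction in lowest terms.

1555849/255780

a_0 = 6: 6/1  (≤ bound)
a_1 = 12: 73/12  (≤ bound)
a_2 = 12: 882/145  (≤ bound)
a_3 = 12: 10657/1752  (≤ bound)
a_4 = 12: 128766/21169  (≤ bound)
a_5 = 12: 1555849/255780  (≤ bound)
a_6 = 12: 18798954/3090529  (> 2605732, stop)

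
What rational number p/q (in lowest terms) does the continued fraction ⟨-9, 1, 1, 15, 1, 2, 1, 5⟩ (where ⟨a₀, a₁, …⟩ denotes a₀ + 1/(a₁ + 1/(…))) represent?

a_0 = -9: -9/1
a_1 = 1: -8/1
a_2 = 1: -17/2
a_3 = 15: -263/31
a_4 = 1: -280/33
a_5 = 2: -823/97
a_6 = 1: -1103/130
a_7 = 5: -6338/747

-6338/747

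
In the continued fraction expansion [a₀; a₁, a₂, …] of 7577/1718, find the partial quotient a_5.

⌊7577/1718⌋ = 4, remainder 705
⌊1718/705⌋ = 2, remainder 308
⌊705/308⌋ = 2, remainder 89
⌊308/89⌋ = 3, remainder 41
⌊89/41⌋ = 2, remainder 7
⌊41/7⌋ = 5, remainder 6

5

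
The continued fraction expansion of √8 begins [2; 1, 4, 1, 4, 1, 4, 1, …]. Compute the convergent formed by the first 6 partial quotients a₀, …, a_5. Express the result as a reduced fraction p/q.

99/35

a_0 = 2: 2/1
a_1 = 1: 3/1
a_2 = 4: 14/5
a_3 = 1: 17/6
a_4 = 4: 82/29
a_5 = 1: 99/35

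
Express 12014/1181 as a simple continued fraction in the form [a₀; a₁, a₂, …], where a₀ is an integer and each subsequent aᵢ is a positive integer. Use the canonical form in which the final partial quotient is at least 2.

[10; 5, 1, 3, 1, 2, 1, 10]

Run the Euclidean algorithm, recording each quotient:
12014 ÷ 1181 → quotient 10, remainder 204
1181 ÷ 204 → quotient 5, remainder 161
204 ÷ 161 → quotient 1, remainder 43
161 ÷ 43 → quotient 3, remainder 32
43 ÷ 32 → quotient 1, remainder 11
32 ÷ 11 → quotient 2, remainder 10
11 ÷ 10 → quotient 1, remainder 1
10 ÷ 1 → quotient 10, remainder 0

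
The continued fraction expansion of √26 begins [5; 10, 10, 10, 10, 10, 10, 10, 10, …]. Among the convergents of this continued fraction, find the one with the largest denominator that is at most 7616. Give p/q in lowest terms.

5201/1020

a_0 = 5: 5/1  (≤ bound)
a_1 = 10: 51/10  (≤ bound)
a_2 = 10: 515/101  (≤ bound)
a_3 = 10: 5201/1020  (≤ bound)
a_4 = 10: 52525/10301  (> 7616, stop)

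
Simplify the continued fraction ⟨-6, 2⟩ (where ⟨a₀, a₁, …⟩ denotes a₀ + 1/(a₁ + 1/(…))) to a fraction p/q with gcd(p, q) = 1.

Use the convergent recurrence hₖ = aₖ·hₖ₋₁ + hₖ₋₂ (and likewise for the denominators kₖ):
a_0 = -6: -6/1
a_1 = 2: -11/2

-11/2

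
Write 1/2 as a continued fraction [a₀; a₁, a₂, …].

[0; 2]

1 ÷ 2 → quotient 0, remainder 1
2 ÷ 1 → quotient 2, remainder 0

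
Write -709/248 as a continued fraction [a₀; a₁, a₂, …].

[-3; 7, 11, 1, 2]

-709 = -3·248 + 35, so a_0 = -3
248 = 7·35 + 3, so a_1 = 7
35 = 11·3 + 2, so a_2 = 11
3 = 1·2 + 1, so a_3 = 1
2 = 2·1 + 0, so a_4 = 2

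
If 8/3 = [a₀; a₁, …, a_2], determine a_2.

Run the Euclidean algorithm, recording each quotient:
8 = 2·3 + 2, so a_0 = 2
3 = 1·2 + 1, so a_1 = 1
2 = 2·1 + 0, so a_2 = 2

2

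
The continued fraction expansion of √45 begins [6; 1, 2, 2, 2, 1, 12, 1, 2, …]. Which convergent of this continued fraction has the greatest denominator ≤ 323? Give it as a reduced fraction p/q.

2046/305

a_0 = 6: 6/1  (≤ bound)
a_1 = 1: 7/1  (≤ bound)
a_2 = 2: 20/3  (≤ bound)
a_3 = 2: 47/7  (≤ bound)
a_4 = 2: 114/17  (≤ bound)
a_5 = 1: 161/24  (≤ bound)
a_6 = 12: 2046/305  (≤ bound)
a_7 = 1: 2207/329  (> 323, stop)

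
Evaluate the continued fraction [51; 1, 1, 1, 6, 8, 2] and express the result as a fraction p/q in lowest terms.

17871/346

a_0 = 51: 51/1
a_1 = 1: 52/1
a_2 = 1: 103/2
a_3 = 1: 155/3
a_4 = 6: 1033/20
a_5 = 8: 8419/163
a_6 = 2: 17871/346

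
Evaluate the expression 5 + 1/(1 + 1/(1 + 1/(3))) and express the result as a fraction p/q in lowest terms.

39/7

Use the convergent recurrence hₖ = aₖ·hₖ₋₁ + hₖ₋₂ (and likewise for the denominators kₖ):
a_0 = 5: 5/1
a_1 = 1: 6/1
a_2 = 1: 11/2
a_3 = 3: 39/7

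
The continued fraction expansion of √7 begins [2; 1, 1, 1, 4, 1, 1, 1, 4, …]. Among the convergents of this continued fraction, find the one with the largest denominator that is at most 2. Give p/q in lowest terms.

a_0 = 2: 2/1  (≤ bound)
a_1 = 1: 3/1  (≤ bound)
a_2 = 1: 5/2  (≤ bound)
a_3 = 1: 8/3  (> 2, stop)

5/2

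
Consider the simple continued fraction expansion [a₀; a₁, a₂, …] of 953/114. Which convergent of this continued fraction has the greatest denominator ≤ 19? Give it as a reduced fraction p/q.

a_0 = 8: 8/1  (≤ bound)
a_1 = 2: 17/2  (≤ bound)
a_2 = 1: 25/3  (≤ bound)
a_3 = 3: 92/11  (≤ bound)
a_4 = 1: 117/14  (≤ bound)
a_5 = 1: 209/25  (> 19, stop)

117/14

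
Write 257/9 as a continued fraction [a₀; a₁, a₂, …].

[28; 1, 1, 4]

Repeatedly divide and take the remainder:
⌊257/9⌋ = 28, remainder 5
⌊9/5⌋ = 1, remainder 4
⌊5/4⌋ = 1, remainder 1
⌊4/1⌋ = 4, remainder 0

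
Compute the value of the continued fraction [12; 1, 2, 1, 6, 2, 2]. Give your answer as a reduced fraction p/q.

1822/143

Collapse the nested fraction from the inside out:
Start with 2.
2 + 1/(2/1) = 2 + 1/2 = 5/2
6 + 1/(5/2) = 6 + 2/5 = 32/5
1 + 1/(32/5) = 1 + 5/32 = 37/32
2 + 1/(37/32) = 2 + 32/37 = 106/37
1 + 1/(106/37) = 1 + 37/106 = 143/106
12 + 1/(143/106) = 12 + 106/143 = 1822/143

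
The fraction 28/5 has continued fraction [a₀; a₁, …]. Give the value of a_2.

1

⌊28/5⌋ = 5, remainder 3
⌊5/3⌋ = 1, remainder 2
⌊3/2⌋ = 1, remainder 1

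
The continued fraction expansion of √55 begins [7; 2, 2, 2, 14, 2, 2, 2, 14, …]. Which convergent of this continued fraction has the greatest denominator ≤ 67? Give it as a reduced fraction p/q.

a_0 = 7: 7/1  (≤ bound)
a_1 = 2: 15/2  (≤ bound)
a_2 = 2: 37/5  (≤ bound)
a_3 = 2: 89/12  (≤ bound)
a_4 = 14: 1283/173  (> 67, stop)

89/12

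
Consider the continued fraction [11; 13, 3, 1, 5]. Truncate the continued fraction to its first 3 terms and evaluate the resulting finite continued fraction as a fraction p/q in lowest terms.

a_0 = 11: 11/1
a_1 = 13: 144/13
a_2 = 3: 443/40

443/40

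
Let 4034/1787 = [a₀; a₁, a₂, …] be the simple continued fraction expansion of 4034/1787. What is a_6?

Repeatedly divide and take the remainder:
⌊4034/1787⌋ = 2, remainder 460
⌊1787/460⌋ = 3, remainder 407
⌊460/407⌋ = 1, remainder 53
⌊407/53⌋ = 7, remainder 36
⌊53/36⌋ = 1, remainder 17
⌊36/17⌋ = 2, remainder 2
⌊17/2⌋ = 8, remainder 1

8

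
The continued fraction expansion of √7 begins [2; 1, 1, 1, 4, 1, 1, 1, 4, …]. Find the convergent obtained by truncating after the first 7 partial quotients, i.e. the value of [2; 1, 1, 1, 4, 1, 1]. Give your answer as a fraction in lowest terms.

82/31

Collapse the nested fraction from the inside out:
Start with 1.
1 + 1/(1/1) = 1 + 1/1 = 2/1
4 + 1/(2/1) = 4 + 1/2 = 9/2
1 + 1/(9/2) = 1 + 2/9 = 11/9
1 + 1/(11/9) = 1 + 9/11 = 20/11
1 + 1/(20/11) = 1 + 11/20 = 31/20
2 + 1/(31/20) = 2 + 20/31 = 82/31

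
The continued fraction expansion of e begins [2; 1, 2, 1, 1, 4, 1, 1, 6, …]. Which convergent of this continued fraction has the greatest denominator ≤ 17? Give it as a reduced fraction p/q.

a_0 = 2: 2/1  (≤ bound)
a_1 = 1: 3/1  (≤ bound)
a_2 = 2: 8/3  (≤ bound)
a_3 = 1: 11/4  (≤ bound)
a_4 = 1: 19/7  (≤ bound)
a_5 = 4: 87/32  (> 17, stop)

19/7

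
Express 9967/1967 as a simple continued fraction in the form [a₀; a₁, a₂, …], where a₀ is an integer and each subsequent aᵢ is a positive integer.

9967 ÷ 1967 → quotient 5, remainder 132
1967 ÷ 132 → quotient 14, remainder 119
132 ÷ 119 → quotient 1, remainder 13
119 ÷ 13 → quotient 9, remainder 2
13 ÷ 2 → quotient 6, remainder 1
2 ÷ 1 → quotient 2, remainder 0

[5; 14, 1, 9, 6, 2]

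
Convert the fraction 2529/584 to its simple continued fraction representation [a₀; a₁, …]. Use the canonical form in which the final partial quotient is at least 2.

⌊2529/584⌋ = 4, remainder 193
⌊584/193⌋ = 3, remainder 5
⌊193/5⌋ = 38, remainder 3
⌊5/3⌋ = 1, remainder 2
⌊3/2⌋ = 1, remainder 1
⌊2/1⌋ = 2, remainder 0

[4; 3, 38, 1, 1, 2]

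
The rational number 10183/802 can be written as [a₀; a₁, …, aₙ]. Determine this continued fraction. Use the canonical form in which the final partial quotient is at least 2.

10183 = 12·802 + 559, so a_0 = 12
802 = 1·559 + 243, so a_1 = 1
559 = 2·243 + 73, so a_2 = 2
243 = 3·73 + 24, so a_3 = 3
73 = 3·24 + 1, so a_4 = 3
24 = 24·1 + 0, so a_5 = 24

[12; 1, 2, 3, 3, 24]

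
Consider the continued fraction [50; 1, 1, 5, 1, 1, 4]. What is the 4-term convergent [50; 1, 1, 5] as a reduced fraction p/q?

556/11

a_0 = 50: 50/1
a_1 = 1: 51/1
a_2 = 1: 101/2
a_3 = 5: 556/11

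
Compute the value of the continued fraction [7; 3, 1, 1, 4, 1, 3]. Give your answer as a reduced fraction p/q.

Start with 3.
1 + 1/(3/1) = 1 + 1/3 = 4/3
4 + 1/(4/3) = 4 + 3/4 = 19/4
1 + 1/(19/4) = 1 + 4/19 = 23/19
1 + 1/(23/19) = 1 + 19/23 = 42/23
3 + 1/(42/23) = 3 + 23/42 = 149/42
7 + 1/(149/42) = 7 + 42/149 = 1085/149

1085/149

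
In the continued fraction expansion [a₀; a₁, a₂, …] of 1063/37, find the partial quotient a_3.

⌊1063/37⌋ = 28, remainder 27
⌊37/27⌋ = 1, remainder 10
⌊27/10⌋ = 2, remainder 7
⌊10/7⌋ = 1, remainder 3

1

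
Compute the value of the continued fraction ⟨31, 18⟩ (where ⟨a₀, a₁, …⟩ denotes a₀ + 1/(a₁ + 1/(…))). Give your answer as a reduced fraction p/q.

a_0 = 31: 31/1
a_1 = 18: 559/18

559/18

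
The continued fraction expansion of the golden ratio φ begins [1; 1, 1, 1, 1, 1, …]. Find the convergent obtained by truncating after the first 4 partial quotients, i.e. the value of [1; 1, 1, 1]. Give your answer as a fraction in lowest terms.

Starting at the tail and folding back:
Start with 1.
1 + 1/(1/1) = 1 + 1/1 = 2/1
1 + 1/(2/1) = 1 + 1/2 = 3/2
1 + 1/(3/2) = 1 + 2/3 = 5/3

5/3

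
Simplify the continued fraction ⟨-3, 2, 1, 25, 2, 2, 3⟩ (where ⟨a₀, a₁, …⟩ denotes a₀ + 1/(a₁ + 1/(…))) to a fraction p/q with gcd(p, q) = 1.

Collapse the nested fraction from the inside out:
Start with 3.
2 + 1/(3/1) = 2 + 1/3 = 7/3
2 + 1/(7/3) = 2 + 3/7 = 17/7
25 + 1/(17/7) = 25 + 7/17 = 432/17
1 + 1/(432/17) = 1 + 17/432 = 449/432
2 + 1/(449/432) = 2 + 432/449 = 1330/449
-3 + 1/(1330/449) = -3 + 449/1330 = -3541/1330

-3541/1330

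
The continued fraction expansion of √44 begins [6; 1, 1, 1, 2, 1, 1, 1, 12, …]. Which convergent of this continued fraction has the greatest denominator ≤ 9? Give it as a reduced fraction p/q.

53/8

a_0 = 6: 6/1  (≤ bound)
a_1 = 1: 7/1  (≤ bound)
a_2 = 1: 13/2  (≤ bound)
a_3 = 1: 20/3  (≤ bound)
a_4 = 2: 53/8  (≤ bound)
a_5 = 1: 73/11  (> 9, stop)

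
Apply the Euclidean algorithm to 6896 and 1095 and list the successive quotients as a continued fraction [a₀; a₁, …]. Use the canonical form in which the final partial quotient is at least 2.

Run the Euclidean algorithm, recording each quotient:
⌊6896/1095⌋ = 6, remainder 326
⌊1095/326⌋ = 3, remainder 117
⌊326/117⌋ = 2, remainder 92
⌊117/92⌋ = 1, remainder 25
⌊92/25⌋ = 3, remainder 17
⌊25/17⌋ = 1, remainder 8
⌊17/8⌋ = 2, remainder 1
⌊8/1⌋ = 8, remainder 0

[6; 3, 2, 1, 3, 1, 2, 8]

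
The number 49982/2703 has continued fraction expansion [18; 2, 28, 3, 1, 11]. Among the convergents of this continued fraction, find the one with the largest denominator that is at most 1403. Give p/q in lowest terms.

4253/230

List convergents until the denominator exceeds the bound:
a_0 = 18: 18/1  (≤ bound)
a_1 = 2: 37/2  (≤ bound)
a_2 = 28: 1054/57  (≤ bound)
a_3 = 3: 3199/173  (≤ bound)
a_4 = 1: 4253/230  (≤ bound)
a_5 = 11: 49982/2703  (> 1403, stop)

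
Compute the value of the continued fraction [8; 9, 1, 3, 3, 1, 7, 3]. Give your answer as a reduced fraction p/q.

32677/4033

Start with 3.
7 + 1/(3/1) = 7 + 1/3 = 22/3
1 + 1/(22/3) = 1 + 3/22 = 25/22
3 + 1/(25/22) = 3 + 22/25 = 97/25
3 + 1/(97/25) = 3 + 25/97 = 316/97
1 + 1/(316/97) = 1 + 97/316 = 413/316
9 + 1/(413/316) = 9 + 316/413 = 4033/413
8 + 1/(4033/413) = 8 + 413/4033 = 32677/4033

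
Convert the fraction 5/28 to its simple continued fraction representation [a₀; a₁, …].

[0; 5, 1, 1, 2]

5 ÷ 28 → quotient 0, remainder 5
28 ÷ 5 → quotient 5, remainder 3
5 ÷ 3 → quotient 1, remainder 2
3 ÷ 2 → quotient 1, remainder 1
2 ÷ 1 → quotient 2, remainder 0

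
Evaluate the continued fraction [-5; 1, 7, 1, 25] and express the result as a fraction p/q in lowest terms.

a_0 = -5: -5/1
a_1 = 1: -4/1
a_2 = 7: -33/8
a_3 = 1: -37/9
a_4 = 25: -958/233

-958/233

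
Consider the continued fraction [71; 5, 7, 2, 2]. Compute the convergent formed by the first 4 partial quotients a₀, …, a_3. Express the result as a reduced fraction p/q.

Start with 2.
7 + 1/(2/1) = 7 + 1/2 = 15/2
5 + 1/(15/2) = 5 + 2/15 = 77/15
71 + 1/(77/15) = 71 + 15/77 = 5482/77

5482/77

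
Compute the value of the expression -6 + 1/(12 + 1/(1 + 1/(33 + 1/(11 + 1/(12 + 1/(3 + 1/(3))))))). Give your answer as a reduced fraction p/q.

-3569627/602682

Starting at the tail and folding back:
Start with 3.
3 + 1/(3/1) = 3 + 1/3 = 10/3
12 + 1/(10/3) = 12 + 3/10 = 123/10
11 + 1/(123/10) = 11 + 10/123 = 1363/123
33 + 1/(1363/123) = 33 + 123/1363 = 45102/1363
1 + 1/(45102/1363) = 1 + 1363/45102 = 46465/45102
12 + 1/(46465/45102) = 12 + 45102/46465 = 602682/46465
-6 + 1/(602682/46465) = -6 + 46465/602682 = -3569627/602682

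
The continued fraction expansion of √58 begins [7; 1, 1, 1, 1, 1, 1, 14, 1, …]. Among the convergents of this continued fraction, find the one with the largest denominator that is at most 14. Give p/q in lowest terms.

99/13

List convergents until the denominator exceeds the bound:
a_0 = 7: 7/1  (≤ bound)
a_1 = 1: 8/1  (≤ bound)
a_2 = 1: 15/2  (≤ bound)
a_3 = 1: 23/3  (≤ bound)
a_4 = 1: 38/5  (≤ bound)
a_5 = 1: 61/8  (≤ bound)
a_6 = 1: 99/13  (≤ bound)
a_7 = 14: 1447/190  (> 14, stop)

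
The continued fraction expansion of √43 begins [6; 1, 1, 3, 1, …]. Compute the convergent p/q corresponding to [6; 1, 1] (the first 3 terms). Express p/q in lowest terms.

Start with 1.
1 + 1/(1/1) = 1 + 1/1 = 2/1
6 + 1/(2/1) = 6 + 1/2 = 13/2

13/2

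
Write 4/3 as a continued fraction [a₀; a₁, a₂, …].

[1; 3]

4 = 1·3 + 1, so a_0 = 1
3 = 3·1 + 0, so a_1 = 3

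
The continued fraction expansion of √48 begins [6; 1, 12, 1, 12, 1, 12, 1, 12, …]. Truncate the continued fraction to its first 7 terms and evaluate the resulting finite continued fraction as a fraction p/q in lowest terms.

a_0 = 6: 6/1
a_1 = 1: 7/1
a_2 = 12: 90/13
a_3 = 1: 97/14
a_4 = 12: 1254/181
a_5 = 1: 1351/195
a_6 = 12: 17466/2521

17466/2521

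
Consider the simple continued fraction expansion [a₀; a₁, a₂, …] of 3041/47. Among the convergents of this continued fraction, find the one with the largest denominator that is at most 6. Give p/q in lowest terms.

List convergents until the denominator exceeds the bound:
a_0 = 64: 64/1  (≤ bound)
a_1 = 1: 65/1  (≤ bound)
a_2 = 2: 194/3  (≤ bound)
a_3 = 2: 453/7  (> 6, stop)

194/3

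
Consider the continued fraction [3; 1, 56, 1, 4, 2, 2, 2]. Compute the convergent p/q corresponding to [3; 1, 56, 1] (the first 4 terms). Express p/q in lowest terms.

231/58

Use the convergent recurrence hₖ = aₖ·hₖ₋₁ + hₖ₋₂ (and likewise for the denominators kₖ):
a_0 = 3: 3/1
a_1 = 1: 4/1
a_2 = 56: 227/57
a_3 = 1: 231/58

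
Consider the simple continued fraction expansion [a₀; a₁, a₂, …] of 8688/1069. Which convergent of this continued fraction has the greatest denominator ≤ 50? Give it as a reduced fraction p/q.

List convergents until the denominator exceeds the bound:
a_0 = 8: 8/1  (≤ bound)
a_1 = 7: 57/7  (≤ bound)
a_2 = 1: 65/8  (≤ bound)
a_3 = 6: 447/55  (> 50, stop)

65/8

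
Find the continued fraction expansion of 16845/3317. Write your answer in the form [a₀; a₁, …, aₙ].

⌊16845/3317⌋ = 5, remainder 260
⌊3317/260⌋ = 12, remainder 197
⌊260/197⌋ = 1, remainder 63
⌊197/63⌋ = 3, remainder 8
⌊63/8⌋ = 7, remainder 7
⌊8/7⌋ = 1, remainder 1
⌊7/1⌋ = 7, remainder 0

[5; 12, 1, 3, 7, 1, 7]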